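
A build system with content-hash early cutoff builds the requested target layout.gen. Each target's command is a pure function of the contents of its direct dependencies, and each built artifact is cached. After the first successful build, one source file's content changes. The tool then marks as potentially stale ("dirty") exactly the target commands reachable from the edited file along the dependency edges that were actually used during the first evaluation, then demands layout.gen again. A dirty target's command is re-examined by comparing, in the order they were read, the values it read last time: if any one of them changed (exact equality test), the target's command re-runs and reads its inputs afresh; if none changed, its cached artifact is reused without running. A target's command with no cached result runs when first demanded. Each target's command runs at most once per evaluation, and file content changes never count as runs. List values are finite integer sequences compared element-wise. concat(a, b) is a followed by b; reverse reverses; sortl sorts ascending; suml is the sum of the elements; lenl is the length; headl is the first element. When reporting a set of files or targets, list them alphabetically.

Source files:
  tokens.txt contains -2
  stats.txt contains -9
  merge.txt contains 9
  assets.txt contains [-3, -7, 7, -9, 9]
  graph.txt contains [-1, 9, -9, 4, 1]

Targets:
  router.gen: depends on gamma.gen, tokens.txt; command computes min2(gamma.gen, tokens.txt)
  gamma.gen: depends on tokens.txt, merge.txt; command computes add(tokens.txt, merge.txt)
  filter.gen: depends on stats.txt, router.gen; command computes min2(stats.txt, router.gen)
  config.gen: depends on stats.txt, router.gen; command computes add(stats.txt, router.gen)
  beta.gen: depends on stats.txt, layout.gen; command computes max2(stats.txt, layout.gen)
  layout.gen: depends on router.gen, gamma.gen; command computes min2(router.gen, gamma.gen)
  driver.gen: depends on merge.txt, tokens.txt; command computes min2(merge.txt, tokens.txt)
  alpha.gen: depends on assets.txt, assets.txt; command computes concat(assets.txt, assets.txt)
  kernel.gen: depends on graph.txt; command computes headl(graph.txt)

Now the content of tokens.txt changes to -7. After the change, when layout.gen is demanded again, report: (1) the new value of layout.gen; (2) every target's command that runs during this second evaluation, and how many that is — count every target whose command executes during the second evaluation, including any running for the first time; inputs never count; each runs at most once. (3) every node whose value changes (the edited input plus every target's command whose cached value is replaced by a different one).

New value of layout.gen: -7.
Target commands that run: gamma.gen, layout.gen, router.gen — 3 in total.
Values that change: gamma.gen, layout.gen, router.gen, tokens.txt.

First evaluation (everything demanded from the output):
  gamma.gen = add(-2, 9) = 7
  router.gen = min2(7, -2) = -2
  layout.gen = min2(-2, 7) = -2

Propagation after the edit:
  gamma.gen: runs — tokens.txt -2->-7; result 2.
  router.gen: runs — gamma.gen 7->2; tokens.txt -2->-7; result -7.
  layout.gen: runs — router.gen -2->-7; gamma.gen 7->2; result -7.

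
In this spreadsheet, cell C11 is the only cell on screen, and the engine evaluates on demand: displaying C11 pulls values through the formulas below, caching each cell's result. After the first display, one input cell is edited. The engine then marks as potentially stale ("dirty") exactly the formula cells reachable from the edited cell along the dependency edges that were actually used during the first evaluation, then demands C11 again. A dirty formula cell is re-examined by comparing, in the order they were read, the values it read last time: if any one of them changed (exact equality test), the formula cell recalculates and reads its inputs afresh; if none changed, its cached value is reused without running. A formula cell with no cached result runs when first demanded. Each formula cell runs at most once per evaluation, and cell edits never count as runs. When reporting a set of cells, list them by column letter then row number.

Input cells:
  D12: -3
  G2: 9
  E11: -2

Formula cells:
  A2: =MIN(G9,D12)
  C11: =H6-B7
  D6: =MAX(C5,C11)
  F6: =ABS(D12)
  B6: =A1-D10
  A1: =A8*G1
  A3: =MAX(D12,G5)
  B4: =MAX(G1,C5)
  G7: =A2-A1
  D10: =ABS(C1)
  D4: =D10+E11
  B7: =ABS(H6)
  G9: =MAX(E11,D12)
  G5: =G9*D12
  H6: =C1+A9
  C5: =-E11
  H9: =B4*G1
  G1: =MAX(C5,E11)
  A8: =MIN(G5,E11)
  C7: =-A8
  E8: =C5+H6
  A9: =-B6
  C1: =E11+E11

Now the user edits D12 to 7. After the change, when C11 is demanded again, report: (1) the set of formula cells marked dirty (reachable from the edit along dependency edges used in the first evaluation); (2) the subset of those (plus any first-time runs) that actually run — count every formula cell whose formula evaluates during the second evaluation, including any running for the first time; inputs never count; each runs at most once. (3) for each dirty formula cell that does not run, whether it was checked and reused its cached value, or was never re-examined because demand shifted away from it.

Dirty set: A1, A8, A9, B6, B7, C11, G5, G9, H6.
Run set: A8, G5, G9 (3 run).
Re-examined without running (cache reused): A1, A9, B6, B7, C11, H6.
The important point: A8 recomputes to an identical value, and the output ends up unchanged.

Initial pass — values computed on the first demand:
  C1 = -2 + -2 = -4
  C5 = -(-2) = 2
  D10 = ABS(-4) = 4
  G1 = MAX(2, -2) = 2
  G9 = MAX(-2, -3) = -2
  G5 = -2 * -3 = 6
  A8 = MIN(6, -2) = -2
  A1 = -2 * 2 = -4
  B6 = -4 - 4 = -8
  A9 = -(-8) = 8
  H6 = -4 + 8 = 4
  B7 = ABS(4) = 4
  C11 = 4 - 4 = 0

Second demand — change propagation:
  G9: re-runs because D12 -3->7; new result 7.
  G5: re-runs because G9 -2->7; D12 -3->7; new result 49.
  A8: re-runs because G5 6->49; new result -2 (unchanged).
  A1: re-examined; everything it read last time is the same (A8 unchanged, G1 unchanged) — cache -4 kept, no run.
  B6: re-examined; everything it read last time is the same (A1 unchanged, D10 unchanged) — cache -8 kept, no run.
  A9: re-examined; everything it read last time is the same (B6 unchanged) — cache 8 kept, no run.
  H6: re-examined; everything it read last time is the same (C1 unchanged, A9 unchanged) — cache 4 kept, no run.
  B7: re-examined; everything it read last time is the same (H6 unchanged) — cache 4 kept, no run.
  C11: re-examined; everything it read last time is the same (H6 unchanged, B7 unchanged) — cache 0 kept, no run.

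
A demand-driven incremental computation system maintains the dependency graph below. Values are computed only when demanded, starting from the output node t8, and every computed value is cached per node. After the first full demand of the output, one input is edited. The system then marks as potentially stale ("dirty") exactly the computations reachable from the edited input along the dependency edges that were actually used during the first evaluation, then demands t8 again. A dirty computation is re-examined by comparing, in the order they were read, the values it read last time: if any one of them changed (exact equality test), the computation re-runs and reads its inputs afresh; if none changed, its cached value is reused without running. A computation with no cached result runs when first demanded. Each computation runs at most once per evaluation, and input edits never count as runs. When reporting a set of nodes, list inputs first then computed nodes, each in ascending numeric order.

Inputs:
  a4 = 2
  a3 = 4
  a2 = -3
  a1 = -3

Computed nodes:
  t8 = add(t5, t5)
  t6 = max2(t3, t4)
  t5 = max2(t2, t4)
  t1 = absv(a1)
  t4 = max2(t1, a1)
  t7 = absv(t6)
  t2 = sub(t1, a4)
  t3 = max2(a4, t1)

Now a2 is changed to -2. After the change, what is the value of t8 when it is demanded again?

First evaluation (everything demanded from the output):
  t1 = absv(-3) = 3
  t2 = sub(3, 2) = 1
  t4 = max2(3, -3) = 3
  t5 = max2(1, 3) = 3
  t8 = add(3, 3) = 6

Propagation after the edit:
  a2 feeds no computation that the output demands — nothing is marked dirty and nothing runs.

Key observation: a2 is never demanded by the output, so the edit triggers no recomputation at all.

New value of t8: 6.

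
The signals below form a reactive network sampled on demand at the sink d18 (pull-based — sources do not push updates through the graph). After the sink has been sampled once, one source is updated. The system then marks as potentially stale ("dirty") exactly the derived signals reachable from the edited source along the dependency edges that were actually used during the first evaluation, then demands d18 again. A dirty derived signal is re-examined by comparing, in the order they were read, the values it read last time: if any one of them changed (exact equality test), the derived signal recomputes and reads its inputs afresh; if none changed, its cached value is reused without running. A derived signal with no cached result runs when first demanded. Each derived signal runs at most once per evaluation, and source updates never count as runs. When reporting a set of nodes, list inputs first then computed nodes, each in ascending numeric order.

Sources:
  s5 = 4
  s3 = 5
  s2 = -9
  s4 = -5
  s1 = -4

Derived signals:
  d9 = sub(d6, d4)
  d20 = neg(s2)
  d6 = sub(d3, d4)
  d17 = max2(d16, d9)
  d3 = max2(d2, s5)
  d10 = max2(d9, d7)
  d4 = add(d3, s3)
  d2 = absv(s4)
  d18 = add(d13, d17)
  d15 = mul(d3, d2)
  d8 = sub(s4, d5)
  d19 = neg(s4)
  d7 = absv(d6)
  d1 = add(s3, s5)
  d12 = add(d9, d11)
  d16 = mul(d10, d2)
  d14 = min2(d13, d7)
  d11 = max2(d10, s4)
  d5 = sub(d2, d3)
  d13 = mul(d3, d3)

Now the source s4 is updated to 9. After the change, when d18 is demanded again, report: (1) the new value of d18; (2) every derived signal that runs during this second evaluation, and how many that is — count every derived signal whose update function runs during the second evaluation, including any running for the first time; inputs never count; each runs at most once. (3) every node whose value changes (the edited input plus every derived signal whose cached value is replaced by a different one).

Initial pass — values computed on the first demand:
  d2 = absv(-5) = 5
  d3 = max2(5, 4) = 5
  d4 = add(5, 5) = 10
  d6 = sub(5, 10) = -5
  d7 = absv(-5) = 5
  d9 = sub(-5, 10) = -15
  d10 = max2(-15, 5) = 5
  d13 = mul(5, 5) = 25
  d16 = mul(5, 5) = 25
  d17 = max2(25, -15) = 25
  d18 = add(25, 25) = 50

Second demand — change propagation:
  d2: re-runs because s4 -5->9; new result 9.
  d3: re-runs because d2 5->9; new result 9.
  d4: re-runs because d3 5->9; new result 14.
  d6: re-runs because d3 5->9; d4 10->14; new result -5 (unchanged).
  d7: re-examined; everything it read last time is the same (d6 unchanged) — cache 5 kept, no run.
  d9: re-runs because d4 10->14; new result -19.
  d10: re-runs because d9 -15->-19; new result 5 (unchanged).
  d13: re-runs because d3 5->9; d3 5->9; new result 81.
  d16: re-runs because d2 5->9; new result 45.
  d17: re-runs because d16 25->45; d9 -15->-19; new result 45.
  d18: re-runs because d13 25->81; d17 25->45; new result 126.

The important point: at d7 every value read last time is unchanged, so the dirty flag clears without a run.

d18 now evaluates to 126.
Run set: d2, d3, d4, d6, d9, d10, d13, d16, d17, d18 (10 run).
Changed values: s4, d2, d3, d4, d9, d13, d16, d17, d18.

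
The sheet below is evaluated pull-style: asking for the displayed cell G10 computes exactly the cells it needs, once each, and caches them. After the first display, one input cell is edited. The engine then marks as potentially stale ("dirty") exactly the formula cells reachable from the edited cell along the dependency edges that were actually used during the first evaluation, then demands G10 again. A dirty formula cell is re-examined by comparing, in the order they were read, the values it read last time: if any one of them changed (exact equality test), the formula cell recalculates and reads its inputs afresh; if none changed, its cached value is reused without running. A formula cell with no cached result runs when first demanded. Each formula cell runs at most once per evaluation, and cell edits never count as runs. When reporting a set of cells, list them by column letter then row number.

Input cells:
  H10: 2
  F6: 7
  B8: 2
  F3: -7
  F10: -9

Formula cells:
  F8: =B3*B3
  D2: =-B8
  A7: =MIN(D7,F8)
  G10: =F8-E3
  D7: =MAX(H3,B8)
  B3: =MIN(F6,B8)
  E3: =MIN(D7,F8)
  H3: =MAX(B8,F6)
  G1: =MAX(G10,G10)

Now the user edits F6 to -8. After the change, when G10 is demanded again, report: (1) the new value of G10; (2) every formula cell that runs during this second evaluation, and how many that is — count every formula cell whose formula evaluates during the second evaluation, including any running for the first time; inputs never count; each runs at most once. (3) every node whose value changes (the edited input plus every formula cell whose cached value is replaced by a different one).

Demanding G10 again yields 62.
6 formula cells run: B3, D7, E3, F8, G10, H3.
The nodes whose values change: B3, D7, E3, F6, F8, G10, H3.

First demand of the output computes:
  B3 = MIN(7, 2) = 2
  F8 = 2 * 2 = 4
  H3 = MAX(2, 7) = 7
  D7 = MAX(7, 2) = 7
  E3 = MIN(7, 4) = 4
  G10 = 4 - 4 = 0

After the edit, cleaning proceeds:
  B3: a read changed (F6 7->-8) — executes, giving -8.
  F8: a read changed (B3 2->-8; B3 2->-8) — executes, giving 64.
  H3: a read changed (F6 7->-8) — executes, giving 2.
  D7: a read changed (H3 7->2) — executes, giving 2.
  E3: a read changed (D7 7->2; F8 4->64) — executes, giving 2.
  G10: a read changed (F8 4->64; E3 4->2) — executes, giving 62.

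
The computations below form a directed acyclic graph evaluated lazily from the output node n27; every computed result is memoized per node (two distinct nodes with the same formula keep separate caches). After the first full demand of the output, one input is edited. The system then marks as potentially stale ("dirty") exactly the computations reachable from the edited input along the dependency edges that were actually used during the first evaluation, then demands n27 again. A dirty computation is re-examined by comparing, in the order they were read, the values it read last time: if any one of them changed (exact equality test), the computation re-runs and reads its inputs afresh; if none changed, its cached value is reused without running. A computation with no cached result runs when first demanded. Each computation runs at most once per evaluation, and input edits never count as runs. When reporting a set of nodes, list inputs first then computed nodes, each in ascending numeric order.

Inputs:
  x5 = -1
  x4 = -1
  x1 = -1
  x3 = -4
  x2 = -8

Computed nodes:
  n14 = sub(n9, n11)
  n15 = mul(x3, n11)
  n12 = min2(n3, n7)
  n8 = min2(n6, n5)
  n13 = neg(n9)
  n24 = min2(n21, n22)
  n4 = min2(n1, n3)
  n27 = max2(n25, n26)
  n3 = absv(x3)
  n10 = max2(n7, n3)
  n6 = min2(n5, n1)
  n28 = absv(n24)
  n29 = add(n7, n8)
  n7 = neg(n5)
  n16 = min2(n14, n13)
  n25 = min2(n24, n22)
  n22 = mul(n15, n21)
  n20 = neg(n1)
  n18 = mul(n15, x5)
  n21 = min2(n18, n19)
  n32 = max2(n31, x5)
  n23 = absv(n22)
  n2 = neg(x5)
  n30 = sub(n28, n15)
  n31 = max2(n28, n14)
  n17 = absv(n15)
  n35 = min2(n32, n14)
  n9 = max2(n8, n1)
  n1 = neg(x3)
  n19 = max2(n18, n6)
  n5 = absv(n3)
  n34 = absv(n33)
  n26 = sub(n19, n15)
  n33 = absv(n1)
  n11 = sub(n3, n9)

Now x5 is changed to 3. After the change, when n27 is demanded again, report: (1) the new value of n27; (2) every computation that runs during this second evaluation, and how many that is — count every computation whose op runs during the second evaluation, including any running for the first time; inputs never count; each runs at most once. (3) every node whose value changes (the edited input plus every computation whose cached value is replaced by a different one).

First demand of the output computes:
  n1 = neg(-4) = 4
  n3 = absv(-4) = 4
  n5 = absv(4) = 4
  n6 = min2(4, 4) = 4
  n8 = min2(4, 4) = 4
  n9 = max2(4, 4) = 4
  n11 = sub(4, 4) = 0
  n15 = mul(-4, 0) = 0
  n18 = mul(0, -1) = 0
  n19 = max2(0, 4) = 4
  n21 = min2(0, 4) = 0
  n22 = mul(0, 0) = 0
  n24 = min2(0, 0) = 0
  n25 = min2(0, 0) = 0
  n26 = sub(4, 0) = 4
  n27 = max2(0, 4) = 4

After the edit, cleaning proceeds:
  n18: a read changed (x5 -1->3) — executes, giving 0 — identical to its old value.
  n19: dirty, but its reads are unchanged (n18 unchanged, n6 unchanged); cached 4 stands.
  n21: dirty, but its reads are unchanged (n18 unchanged, n19 unchanged); cached 0 stands.
  n22: dirty, but its reads are unchanged (n15 unchanged, n21 unchanged); cached 0 stands.
  n24: dirty, but its reads are unchanged (n21 unchanged, n22 unchanged); cached 0 stands.
  n25: dirty, but its reads are unchanged (n24 unchanged, n22 unchanged); cached 0 stands.
  n26: dirty, but its reads are unchanged (n19 unchanged, n15 unchanged); cached 4 stands.
  n27: dirty, but its reads are unchanged (n25 unchanged, n26 unchanged); cached 4 stands.

Note the absorption at n18: it re-runs yet its value is the same, leaving the output's value untouched.

Demanding n27 again yields 4.
1 computations run: n18.
The nodes whose values change: x5.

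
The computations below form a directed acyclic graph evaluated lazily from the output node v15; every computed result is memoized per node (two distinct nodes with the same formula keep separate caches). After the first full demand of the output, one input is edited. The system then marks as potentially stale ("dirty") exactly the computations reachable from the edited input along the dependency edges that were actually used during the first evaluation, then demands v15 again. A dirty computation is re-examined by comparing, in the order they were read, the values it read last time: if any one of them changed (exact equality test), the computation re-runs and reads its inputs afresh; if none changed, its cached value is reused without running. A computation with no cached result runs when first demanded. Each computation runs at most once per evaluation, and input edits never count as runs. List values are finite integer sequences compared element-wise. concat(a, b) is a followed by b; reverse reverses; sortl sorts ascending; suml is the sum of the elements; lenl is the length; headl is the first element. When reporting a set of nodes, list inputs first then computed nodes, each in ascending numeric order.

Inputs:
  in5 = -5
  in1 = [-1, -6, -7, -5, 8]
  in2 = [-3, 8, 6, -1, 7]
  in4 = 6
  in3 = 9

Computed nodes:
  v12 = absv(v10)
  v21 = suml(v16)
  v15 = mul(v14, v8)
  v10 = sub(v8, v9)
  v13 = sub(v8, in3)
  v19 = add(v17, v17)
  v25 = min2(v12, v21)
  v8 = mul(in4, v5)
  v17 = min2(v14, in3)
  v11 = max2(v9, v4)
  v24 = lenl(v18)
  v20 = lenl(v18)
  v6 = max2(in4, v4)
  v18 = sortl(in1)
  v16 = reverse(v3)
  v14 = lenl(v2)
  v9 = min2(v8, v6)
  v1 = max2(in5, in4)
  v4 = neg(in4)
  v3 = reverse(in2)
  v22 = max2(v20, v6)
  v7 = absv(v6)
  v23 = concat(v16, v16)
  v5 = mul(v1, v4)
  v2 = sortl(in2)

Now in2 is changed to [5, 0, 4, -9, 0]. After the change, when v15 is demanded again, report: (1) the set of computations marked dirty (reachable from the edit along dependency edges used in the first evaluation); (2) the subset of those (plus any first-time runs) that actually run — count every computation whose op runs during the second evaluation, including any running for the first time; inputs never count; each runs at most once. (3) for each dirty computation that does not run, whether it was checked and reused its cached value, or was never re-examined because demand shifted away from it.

The edit dirties: v2, v14, v15.
2 computations run: v2, v14.
Cache hits after checking: v15.
Note the absorption at v14: it re-runs yet its value is the same, leaving the output's value untouched.

First demand of the output computes:
  v1 = max2(-5, 6) = 6
  v2 = sortl([-3, 8, 6, -1, 7]) = [-3, -1, 6, 7, 8]
  v4 = neg(6) = -6
  v5 = mul(6, -6) = -36
  v8 = mul(6, -36) = -216
  v14 = lenl([-3, -1, 6, 7, 8]) = 5
  v15 = mul(5, -216) = -1080

After the edit, cleaning proceeds:
  v2: a read changed (in2 [-3, 8, 6, -1, 7]->[5, 0, 4, -9, 0]) — executes, giving [-9, 0, 0, 4, 5].
  v14: a read changed (v2 [-3, -1, 6, 7, 8]->[-9, 0, 0, 4, 5]) — executes, giving 5 — identical to its old value.
  v15: dirty, but its reads are unchanged (v14 unchanged, v8 unchanged); cached -1080 stands.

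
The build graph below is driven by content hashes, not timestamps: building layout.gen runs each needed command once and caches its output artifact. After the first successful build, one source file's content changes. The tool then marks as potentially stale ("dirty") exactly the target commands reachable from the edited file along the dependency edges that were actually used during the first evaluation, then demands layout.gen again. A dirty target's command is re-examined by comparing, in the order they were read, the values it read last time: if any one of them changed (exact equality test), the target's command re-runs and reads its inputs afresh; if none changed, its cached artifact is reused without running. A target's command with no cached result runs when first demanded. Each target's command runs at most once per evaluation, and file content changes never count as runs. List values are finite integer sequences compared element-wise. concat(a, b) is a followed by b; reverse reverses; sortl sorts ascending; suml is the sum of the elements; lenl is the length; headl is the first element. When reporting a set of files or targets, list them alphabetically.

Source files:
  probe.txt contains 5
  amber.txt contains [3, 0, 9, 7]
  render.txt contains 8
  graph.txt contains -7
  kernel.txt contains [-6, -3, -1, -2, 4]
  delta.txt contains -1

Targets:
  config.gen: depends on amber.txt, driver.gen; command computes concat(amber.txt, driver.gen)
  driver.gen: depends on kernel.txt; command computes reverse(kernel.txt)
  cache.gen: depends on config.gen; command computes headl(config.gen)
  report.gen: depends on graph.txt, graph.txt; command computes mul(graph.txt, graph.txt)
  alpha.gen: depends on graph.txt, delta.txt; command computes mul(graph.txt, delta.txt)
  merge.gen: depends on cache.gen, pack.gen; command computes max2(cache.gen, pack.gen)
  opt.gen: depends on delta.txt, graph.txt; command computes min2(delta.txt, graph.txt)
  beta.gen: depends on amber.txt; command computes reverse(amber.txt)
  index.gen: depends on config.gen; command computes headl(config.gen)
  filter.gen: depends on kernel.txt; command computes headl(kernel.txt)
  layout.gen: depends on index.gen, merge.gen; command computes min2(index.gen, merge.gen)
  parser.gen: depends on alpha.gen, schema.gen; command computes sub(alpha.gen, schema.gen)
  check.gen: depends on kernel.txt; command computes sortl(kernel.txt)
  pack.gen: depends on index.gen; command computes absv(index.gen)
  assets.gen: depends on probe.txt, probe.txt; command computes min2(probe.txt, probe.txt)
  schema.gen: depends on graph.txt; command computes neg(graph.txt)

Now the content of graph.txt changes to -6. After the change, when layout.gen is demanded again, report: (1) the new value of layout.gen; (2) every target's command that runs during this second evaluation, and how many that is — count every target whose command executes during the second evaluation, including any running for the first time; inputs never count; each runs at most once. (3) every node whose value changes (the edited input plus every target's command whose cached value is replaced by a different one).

layout.gen now evaluates to 3.
Run set: none (0 run).
Changed values: graph.txt.
The important point: nothing the output needs ever reads graph.txt, so the edit is invisible to it.

Initial pass — values computed on the first demand:
  driver.gen = reverse([-6, -3, -1, -2, 4]) = [4, -2, -1, -3, -6]
  config.gen = concat([3, 0, 9, 7], [4, -2, -1, -3, -6]) = [3, 0, 9, 7, 4, -2, -1, -3, -6]
  cache.gen = headl([3, 0, 9, 7, 4, -2, -1, -3, -6]) = 3
  index.gen = headl([3, 0, 9, 7, 4, -2, -1, -3, -6]) = 3
  pack.gen = absv(3) = 3
  merge.gen = max2(3, 3) = 3
  layout.gen = min2(3, 3) = 3

Second demand — change propagation:
  no demanded computation ever read graph.txt, so the edit dirties nothing and nothing runs.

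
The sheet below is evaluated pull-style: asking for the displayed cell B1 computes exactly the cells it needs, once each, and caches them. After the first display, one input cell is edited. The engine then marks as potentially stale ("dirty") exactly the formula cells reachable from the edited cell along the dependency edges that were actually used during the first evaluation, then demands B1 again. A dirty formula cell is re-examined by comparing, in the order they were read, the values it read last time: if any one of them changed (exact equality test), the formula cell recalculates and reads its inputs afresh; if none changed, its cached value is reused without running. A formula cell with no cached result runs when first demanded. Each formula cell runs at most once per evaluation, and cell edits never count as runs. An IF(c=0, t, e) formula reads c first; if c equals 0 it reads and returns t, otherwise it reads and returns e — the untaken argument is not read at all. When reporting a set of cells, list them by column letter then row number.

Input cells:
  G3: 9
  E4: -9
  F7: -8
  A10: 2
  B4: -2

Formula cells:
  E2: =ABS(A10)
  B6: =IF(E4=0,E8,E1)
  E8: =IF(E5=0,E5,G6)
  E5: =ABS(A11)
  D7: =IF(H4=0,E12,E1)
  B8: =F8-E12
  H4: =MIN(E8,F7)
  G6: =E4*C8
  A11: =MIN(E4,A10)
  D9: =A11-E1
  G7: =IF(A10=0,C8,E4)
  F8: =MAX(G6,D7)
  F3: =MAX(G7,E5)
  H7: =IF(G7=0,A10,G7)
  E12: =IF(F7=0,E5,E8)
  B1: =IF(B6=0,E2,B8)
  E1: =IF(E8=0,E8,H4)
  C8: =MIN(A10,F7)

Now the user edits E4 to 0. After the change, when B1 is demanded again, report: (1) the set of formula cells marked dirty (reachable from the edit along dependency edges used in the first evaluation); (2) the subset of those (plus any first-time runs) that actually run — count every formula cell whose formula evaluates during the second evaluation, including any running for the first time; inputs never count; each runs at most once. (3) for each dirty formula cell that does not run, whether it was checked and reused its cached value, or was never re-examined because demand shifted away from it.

First demand of the output computes:
  A11 = MIN(-9, 2) = -9
  C8 = MIN(2, -8) = -8
  E5 = ABS(-9) = 9
  G6 = -9 * -8 = 72
  E8 = IF(E5=0: E5=9 -> else branch G6) = 72
  E12 = IF(F7=0: F7=-8 -> else branch E8) = 72
  H4 = MIN(72, -8) = -8
  E1 = IF(E8=0: E8=72 -> else branch H4) = -8
  B6 = IF(E4=0: E4=-9 -> else branch E1) = -8
  D7 = IF(H4=0: H4=-8 -> else branch E1) = -8
  F8 = MAX(72, -8) = 72
  B8 = 72 - 72 = 0
  B1 = IF(B6=0: B6=-8 -> else branch B8) = 0

After the edit, cleaning proceeds:
  A11: a read changed (E4 -9->0) — executes, giving 0.
  E2: had never run; runs now, result 2.
  E5: a read changed (A11 -9->0) — executes, giving 0.
  G6: stays stale; no demand reaches it after the flip.
  E8: a read changed (E5 9->0) — executes, giving 0.
  E12: stays stale; no demand reaches it after the flip.
  H4: stays stale; no demand reaches it after the flip.
  E1: stays stale; no demand reaches it after the flip.
  B6: a read changed (E4 -9->0) — executes, giving 0.
  D7: stays stale; no demand reaches it after the flip.
  F8: stays stale; no demand reaches it after the flip.
  B8: stays stale; no demand reaches it after the flip.
  B1: a read changed (B6 -8->0) — executes, giving 2.

Note the branch switch — demand abandons B8, D7, E1, E12, F8, G6, H4, which are never re-examined.

The edit dirties: A11, B1, B6, B8, D7, E1, E5, E8, E12, F8, G6, H4.
6 formula cells run: A11, B1, B6, E2, E5, E8.
Unvisited dirty nodes (no longer demanded): B8, D7, E1, E12, F8, G6, H4.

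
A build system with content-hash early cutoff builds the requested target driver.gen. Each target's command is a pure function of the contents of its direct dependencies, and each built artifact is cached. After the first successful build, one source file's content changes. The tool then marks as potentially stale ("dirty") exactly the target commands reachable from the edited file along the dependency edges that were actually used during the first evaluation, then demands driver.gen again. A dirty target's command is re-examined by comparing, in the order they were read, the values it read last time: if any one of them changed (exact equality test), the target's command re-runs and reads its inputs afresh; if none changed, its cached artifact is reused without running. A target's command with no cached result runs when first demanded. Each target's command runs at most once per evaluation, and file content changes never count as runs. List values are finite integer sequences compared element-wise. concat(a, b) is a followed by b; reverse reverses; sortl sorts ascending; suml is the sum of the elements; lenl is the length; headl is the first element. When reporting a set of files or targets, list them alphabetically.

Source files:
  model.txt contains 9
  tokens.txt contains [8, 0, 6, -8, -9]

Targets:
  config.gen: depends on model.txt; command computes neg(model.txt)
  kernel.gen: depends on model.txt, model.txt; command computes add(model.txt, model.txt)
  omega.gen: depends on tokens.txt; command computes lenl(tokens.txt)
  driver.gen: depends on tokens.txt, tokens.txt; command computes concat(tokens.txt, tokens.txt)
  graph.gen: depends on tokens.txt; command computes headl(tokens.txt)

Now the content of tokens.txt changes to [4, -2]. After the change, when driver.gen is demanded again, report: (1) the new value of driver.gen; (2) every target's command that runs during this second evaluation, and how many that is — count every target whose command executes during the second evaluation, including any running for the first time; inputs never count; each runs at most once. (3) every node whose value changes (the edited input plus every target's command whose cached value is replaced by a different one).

New value of driver.gen: [4, -2, 4, -2].
Target commands that run: driver.gen — 1 in total.
Values that change: driver.gen, tokens.txt.

First evaluation (everything demanded from the output):
  driver.gen = concat([8, 0, 6, -8, -9], [8, 0, 6, -8, -9]) = [8, 0, 6, -8, -9, 8, 0, 6, -8, -9]

Propagation after the edit:
  driver.gen: runs — tokens.txt [8, 0, 6, -8, -9]->[4, -2]; tokens.txt [8, 0, 6, -8, -9]->[4, -2]; result [4, -2, 4, -2].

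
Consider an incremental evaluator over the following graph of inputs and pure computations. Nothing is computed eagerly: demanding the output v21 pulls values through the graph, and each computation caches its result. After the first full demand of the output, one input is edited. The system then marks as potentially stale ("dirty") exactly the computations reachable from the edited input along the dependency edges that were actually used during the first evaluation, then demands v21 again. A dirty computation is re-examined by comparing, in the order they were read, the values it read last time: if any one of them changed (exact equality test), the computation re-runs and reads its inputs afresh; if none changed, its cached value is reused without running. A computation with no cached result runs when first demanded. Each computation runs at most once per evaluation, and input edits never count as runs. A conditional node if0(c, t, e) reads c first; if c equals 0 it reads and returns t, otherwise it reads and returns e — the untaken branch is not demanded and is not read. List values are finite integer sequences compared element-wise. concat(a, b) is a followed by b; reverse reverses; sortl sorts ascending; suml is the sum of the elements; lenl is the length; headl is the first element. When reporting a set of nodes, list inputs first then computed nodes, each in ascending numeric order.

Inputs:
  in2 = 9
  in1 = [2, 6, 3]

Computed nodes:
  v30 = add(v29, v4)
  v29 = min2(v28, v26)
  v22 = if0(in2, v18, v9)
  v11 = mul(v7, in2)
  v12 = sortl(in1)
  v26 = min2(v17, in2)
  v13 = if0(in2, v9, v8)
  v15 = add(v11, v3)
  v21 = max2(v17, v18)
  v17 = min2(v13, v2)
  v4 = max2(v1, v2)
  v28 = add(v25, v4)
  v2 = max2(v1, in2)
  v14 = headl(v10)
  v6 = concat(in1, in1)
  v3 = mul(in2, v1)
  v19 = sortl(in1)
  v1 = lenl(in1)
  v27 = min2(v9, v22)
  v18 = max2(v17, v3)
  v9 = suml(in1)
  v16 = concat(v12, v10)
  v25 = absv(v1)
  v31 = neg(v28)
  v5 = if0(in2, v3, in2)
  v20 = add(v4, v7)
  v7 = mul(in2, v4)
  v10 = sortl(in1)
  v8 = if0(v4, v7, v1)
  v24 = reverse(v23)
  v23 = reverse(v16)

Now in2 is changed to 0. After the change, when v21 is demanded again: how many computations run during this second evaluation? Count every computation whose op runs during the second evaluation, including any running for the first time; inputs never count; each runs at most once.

Initial pass — values computed on the first demand:
  v1 = lenl([2, 6, 3]) = 3
  v2 = max2(3, 9) = 9
  v3 = mul(9, 3) = 27
  v4 = max2(3, 9) = 9
  v8 = if0(v4=9 -> else branch v1) = 3
  v13 = if0(in2=9 -> else branch v8) = 3
  v17 = min2(3, 9) = 3
  v18 = max2(3, 27) = 27
  v21 = max2(3, 27) = 27

Second demand — change propagation:
  v2: re-runs because in2 9->0; new result 3.
  v3: re-runs because in2 9->0; new result 0.
  v4: dirty yet unreached — the second evaluation never asks for it.
  v8: dirty yet unreached — the second evaluation never asks for it.
  v9: newly demanded (no cache) — executes and yields 11.
  v13: re-runs because in2 9->0; new result 11.
  v17: re-runs because v13 3->11; v2 9->3; new result 3 (unchanged).
  v18: re-runs because v3 27->0; new result 3.
  v21: re-runs because v18 27->3; new result 3.

The important point: the flipped condition redirects demand; v4, v8 are left stale, never re-checked.

Run set: v2, v3, v9, v13, v17, v18, v21 (7 run).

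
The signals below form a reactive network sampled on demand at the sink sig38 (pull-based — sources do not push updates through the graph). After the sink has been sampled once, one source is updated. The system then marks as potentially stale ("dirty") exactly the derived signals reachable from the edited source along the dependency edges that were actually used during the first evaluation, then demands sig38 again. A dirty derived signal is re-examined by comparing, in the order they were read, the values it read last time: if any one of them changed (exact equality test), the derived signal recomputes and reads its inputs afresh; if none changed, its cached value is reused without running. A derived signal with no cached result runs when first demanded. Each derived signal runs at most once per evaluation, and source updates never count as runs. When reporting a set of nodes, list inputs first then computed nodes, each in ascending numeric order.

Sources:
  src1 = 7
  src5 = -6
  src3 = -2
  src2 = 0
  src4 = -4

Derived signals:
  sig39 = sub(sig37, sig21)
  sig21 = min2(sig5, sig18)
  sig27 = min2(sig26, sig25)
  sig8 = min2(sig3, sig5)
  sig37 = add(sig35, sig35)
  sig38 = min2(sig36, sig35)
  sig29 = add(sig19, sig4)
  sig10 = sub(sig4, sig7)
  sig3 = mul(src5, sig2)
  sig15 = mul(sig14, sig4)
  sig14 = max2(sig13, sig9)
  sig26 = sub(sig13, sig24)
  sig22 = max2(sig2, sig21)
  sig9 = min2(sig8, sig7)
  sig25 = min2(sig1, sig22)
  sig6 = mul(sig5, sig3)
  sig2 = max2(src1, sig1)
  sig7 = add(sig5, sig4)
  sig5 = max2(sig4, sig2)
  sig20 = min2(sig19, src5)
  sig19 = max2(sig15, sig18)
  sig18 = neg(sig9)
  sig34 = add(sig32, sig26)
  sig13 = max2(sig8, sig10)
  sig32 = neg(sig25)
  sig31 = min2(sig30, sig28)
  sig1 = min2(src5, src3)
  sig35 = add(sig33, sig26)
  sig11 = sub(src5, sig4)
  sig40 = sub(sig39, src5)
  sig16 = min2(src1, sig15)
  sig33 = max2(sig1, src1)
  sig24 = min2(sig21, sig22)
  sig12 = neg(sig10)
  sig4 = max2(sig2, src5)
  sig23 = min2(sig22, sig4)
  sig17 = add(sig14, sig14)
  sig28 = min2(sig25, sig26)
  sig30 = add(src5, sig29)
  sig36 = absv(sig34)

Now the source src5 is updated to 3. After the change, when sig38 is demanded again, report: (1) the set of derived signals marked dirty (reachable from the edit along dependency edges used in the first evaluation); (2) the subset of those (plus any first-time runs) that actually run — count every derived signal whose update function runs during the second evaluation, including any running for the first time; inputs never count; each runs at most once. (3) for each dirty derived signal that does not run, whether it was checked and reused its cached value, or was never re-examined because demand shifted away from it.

Dirty set: sig1, sig2, sig3, sig4, sig5, sig7, sig8, sig9, sig10, sig13, sig18, sig21, sig22, sig24, sig25, sig26, sig32, sig33, sig34, sig35, sig36, sig38.
Run set: sig1, sig2, sig3, sig4, sig8, sig9, sig13, sig18, sig21, sig22, sig24, sig25, sig26, sig32, sig33, sig34, sig35, sig36, sig38 (19 run).
Re-examined without running (cache reused): sig5, sig7, sig10.
The important point: at sig5 every value read last time is unchanged, so the dirty flag clears without a run.

Initial pass — values computed on the first demand:
  sig1 = min2(-6, -2) = -6
  sig2 = max2(7, -6) = 7
  sig3 = mul(-6, 7) = -42
  sig4 = max2(7, -6) = 7
  sig5 = max2(7, 7) = 7
  sig7 = add(7, 7) = 14
  sig8 = min2(-42, 7) = -42
  sig9 = min2(-42, 14) = -42
  sig10 = sub(7, 14) = -7
  sig13 = max2(-42, -7) = -7
  sig18 = neg(-42) = 42
  sig21 = min2(7, 42) = 7
  sig22 = max2(7, 7) = 7
  sig24 = min2(7, 7) = 7
  sig25 = min2(-6, 7) = -6
  sig26 = sub(-7, 7) = -14
  sig32 = neg(-6) = 6
  sig33 = max2(-6, 7) = 7
  sig34 = add(6, -14) = -8
  sig35 = add(7, -14) = -7
  sig36 = absv(-8) = 8
  sig38 = min2(8, -7) = -7

Second demand — change propagation:
  sig1: re-runs because src5 -6->3; new result -2.
  sig2: re-runs because sig1 -6->-2; new result 7 (unchanged).
  sig3: re-runs because src5 -6->3; new result 21.
  sig4: re-runs because src5 -6->3; new result 7 (unchanged).
  sig5: re-examined; everything it read last time is the same (sig4 unchanged, sig2 unchanged) — cache 7 kept, no run.
  sig7: re-examined; everything it read last time is the same (sig5 unchanged, sig4 unchanged) — cache 14 kept, no run.
  sig8: re-runs because sig3 -42->21; new result 7.
  sig9: re-runs because sig8 -42->7; new result 7.
  sig10: re-examined; everything it read last time is the same (sig4 unchanged, sig7 unchanged) — cache -7 kept, no run.
  sig13: re-runs because sig8 -42->7; new result 7.
  sig18: re-runs because sig9 -42->7; new result -7.
  sig21: re-runs because sig18 42->-7; new result -7.
  sig22: re-runs because sig21 7->-7; new result 7 (unchanged).
  sig24: re-runs because sig21 7->-7; new result -7.
  sig25: re-runs because sig1 -6->-2; new result -2.
  sig26: re-runs because sig13 -7->7; sig24 7->-7; new result 14.
  sig32: re-runs because sig25 -6->-2; new result 2.
  sig33: re-runs because sig1 -6->-2; new result 7 (unchanged).
  sig34: re-runs because sig32 6->2; sig26 -14->14; new result 16.
  sig35: re-runs because sig26 -14->14; new result 21.
  sig36: re-runs because sig34 -8->16; new result 16.
  sig38: re-runs because sig36 8->16; sig35 -7->21; new result 16.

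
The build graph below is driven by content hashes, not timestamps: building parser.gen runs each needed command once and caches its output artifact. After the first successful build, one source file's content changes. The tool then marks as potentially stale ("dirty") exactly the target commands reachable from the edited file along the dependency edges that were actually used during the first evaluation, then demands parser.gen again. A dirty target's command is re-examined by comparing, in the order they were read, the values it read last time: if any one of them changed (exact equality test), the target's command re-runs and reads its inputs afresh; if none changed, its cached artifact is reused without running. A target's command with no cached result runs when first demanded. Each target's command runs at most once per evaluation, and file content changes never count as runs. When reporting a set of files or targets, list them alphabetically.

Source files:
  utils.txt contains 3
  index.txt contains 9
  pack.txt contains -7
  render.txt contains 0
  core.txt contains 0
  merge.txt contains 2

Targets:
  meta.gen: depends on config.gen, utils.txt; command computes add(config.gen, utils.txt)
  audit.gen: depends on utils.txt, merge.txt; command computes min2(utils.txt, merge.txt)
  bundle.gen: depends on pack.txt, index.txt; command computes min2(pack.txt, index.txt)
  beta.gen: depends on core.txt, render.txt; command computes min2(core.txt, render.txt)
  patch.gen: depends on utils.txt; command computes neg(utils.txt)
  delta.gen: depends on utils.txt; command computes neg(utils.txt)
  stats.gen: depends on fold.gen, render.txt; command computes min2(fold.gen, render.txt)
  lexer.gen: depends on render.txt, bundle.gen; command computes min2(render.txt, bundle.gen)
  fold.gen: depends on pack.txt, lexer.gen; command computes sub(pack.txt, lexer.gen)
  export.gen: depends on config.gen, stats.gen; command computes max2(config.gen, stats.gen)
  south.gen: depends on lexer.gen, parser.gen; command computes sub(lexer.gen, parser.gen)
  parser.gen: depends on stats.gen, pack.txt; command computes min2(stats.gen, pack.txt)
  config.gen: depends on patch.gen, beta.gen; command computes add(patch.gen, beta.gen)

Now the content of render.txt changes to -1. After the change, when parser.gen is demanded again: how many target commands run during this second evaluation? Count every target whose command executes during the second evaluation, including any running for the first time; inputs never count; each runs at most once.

Run set: lexer.gen, parser.gen, stats.gen (3 run).
The important point: at fold.gen every value read last time is unchanged, so the dirty flag clears without a run.

Initial pass — values computed on the first demand:
  bundle.gen = min2(-7, 9) = -7
  lexer.gen = min2(0, -7) = -7
  fold.gen = sub(-7, -7) = 0
  stats.gen = min2(0, 0) = 0
  parser.gen = min2(0, -7) = -7

Second demand — change propagation:
  lexer.gen: re-runs because render.txt 0->-1; new result -7 (unchanged).
  fold.gen: re-examined; everything it read last time is the same (pack.txt unchanged, lexer.gen unchanged) — cache 0 kept, no run.
  stats.gen: re-runs because render.txt 0->-1; new result -1.
  parser.gen: re-runs because stats.gen 0->-1; new result -7 (unchanged).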